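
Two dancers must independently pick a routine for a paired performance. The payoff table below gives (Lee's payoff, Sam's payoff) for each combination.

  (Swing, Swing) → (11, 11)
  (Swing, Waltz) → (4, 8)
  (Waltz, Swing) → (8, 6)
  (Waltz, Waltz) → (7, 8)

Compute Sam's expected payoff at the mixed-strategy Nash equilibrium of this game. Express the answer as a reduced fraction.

Lee mixes with probability p on Swing, chosen so Sam is indifferent: 11p + 6(1−p) = 8p + 8(1−p) gives p = 2/5.
Sam's expected payoff is 11·2/5 + 6·3/5 = 8.

8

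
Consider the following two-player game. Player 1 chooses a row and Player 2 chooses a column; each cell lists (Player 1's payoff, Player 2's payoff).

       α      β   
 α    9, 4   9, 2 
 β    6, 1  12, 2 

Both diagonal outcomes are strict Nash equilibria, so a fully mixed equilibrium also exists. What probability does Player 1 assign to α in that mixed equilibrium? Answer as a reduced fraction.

Player 1's mix p on α must make Player 2 indifferent between α and β.
Player 2's payoff from α: 4p + 1(1−p). From β: 2p + 2(1−p).
Set equal: 2p = 1(1−p) → p = 1/3.

1/3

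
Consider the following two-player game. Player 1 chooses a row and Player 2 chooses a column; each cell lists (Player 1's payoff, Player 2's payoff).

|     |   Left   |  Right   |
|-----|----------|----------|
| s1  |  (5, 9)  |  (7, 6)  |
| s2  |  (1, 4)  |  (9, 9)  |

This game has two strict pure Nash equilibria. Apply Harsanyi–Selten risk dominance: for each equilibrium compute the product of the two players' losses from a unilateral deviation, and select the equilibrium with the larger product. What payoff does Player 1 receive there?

5

At (s1, Left): Player 1 loses 5 − 1 = 4 by deviating; Player 2 loses 9 − 6 = 3. Product = 4·3 = 12.
At (s2, Right): Player 1 loses 9 − 7 = 2 by deviating; Player 2 loses 9 − 4 = 5. Product = 2·5 = 10.
12 > 10, so (s1, Left) is risk-dominant. Player 1's payoff there is 5.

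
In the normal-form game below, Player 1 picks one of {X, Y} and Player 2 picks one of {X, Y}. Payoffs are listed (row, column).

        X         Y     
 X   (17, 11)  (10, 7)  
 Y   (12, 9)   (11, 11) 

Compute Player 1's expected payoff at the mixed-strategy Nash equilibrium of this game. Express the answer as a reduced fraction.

Player 2 mixes with probability q on X, chosen so Player 1 is indifferent: 17q + 10(1−q) = 12q + 11(1−q) gives q = 1/6.
Player 1's expected payoff (from either row, since indifferent) is 17·1/6 + 10·5/6 = 67/6.

67/6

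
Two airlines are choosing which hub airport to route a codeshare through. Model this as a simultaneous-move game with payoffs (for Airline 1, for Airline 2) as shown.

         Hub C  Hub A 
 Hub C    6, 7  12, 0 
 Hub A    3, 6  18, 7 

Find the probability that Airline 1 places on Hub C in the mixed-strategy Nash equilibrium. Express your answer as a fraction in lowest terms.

Airline 1's mix p on Hub C must make Airline 2 indifferent between Hub C and Hub A.
Airline 2's payoff from Hub C: 7p + 6(1−p). From Hub A: 0p + 7(1−p).
Set equal: 7p = 1(1−p) → p = 1/8.

1/8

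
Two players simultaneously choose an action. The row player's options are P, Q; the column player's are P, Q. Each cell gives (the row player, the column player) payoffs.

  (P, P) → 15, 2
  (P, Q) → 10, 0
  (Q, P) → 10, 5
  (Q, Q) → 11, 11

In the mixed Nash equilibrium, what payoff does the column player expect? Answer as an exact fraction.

11/4

The row player mixes with probability p on P, chosen so the column player is indifferent: 2p + 5(1−p) = 0p + 11(1−p) gives p = 3/4.
The column player's expected payoff is 2·3/4 + 5·1/4 = 11/4.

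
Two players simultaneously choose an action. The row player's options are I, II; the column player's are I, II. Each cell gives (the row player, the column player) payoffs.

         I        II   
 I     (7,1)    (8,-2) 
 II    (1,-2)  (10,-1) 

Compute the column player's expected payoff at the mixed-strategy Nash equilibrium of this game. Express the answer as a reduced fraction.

The row player mixes with probability p on I, chosen so the column player is indifferent: 1p + (-2)(1−p) = (-2)p + (-1)(1−p) gives p = 1/4.
The column player's expected payoff is 1·1/4 + (-2)·3/4 = -5/4.

-5/4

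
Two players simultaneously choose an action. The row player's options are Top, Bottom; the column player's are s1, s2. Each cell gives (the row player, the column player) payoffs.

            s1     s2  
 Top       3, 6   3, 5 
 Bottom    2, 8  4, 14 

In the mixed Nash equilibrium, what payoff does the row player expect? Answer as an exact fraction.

3

The column player mixes with probability q on s1, chosen so the row player is indifferent: 3q + 3(1−q) = 2q + 4(1−q) gives q = 1/2.
The row player's expected payoff (from either row, since indifferent) is 3·1/2 + 3·1/2 = 3.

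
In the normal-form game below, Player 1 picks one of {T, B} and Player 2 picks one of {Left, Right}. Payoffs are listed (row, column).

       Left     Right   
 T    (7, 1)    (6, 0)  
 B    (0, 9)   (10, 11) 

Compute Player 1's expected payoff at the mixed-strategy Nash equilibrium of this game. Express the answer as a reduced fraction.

70/11

Player 2 mixes with probability q on Left, chosen so Player 1 is indifferent: 7q + 6(1−q) = 0q + 10(1−q) gives q = 4/11.
Player 1's expected payoff (from either row, since indifferent) is 7·4/11 + 6·7/11 = 70/11.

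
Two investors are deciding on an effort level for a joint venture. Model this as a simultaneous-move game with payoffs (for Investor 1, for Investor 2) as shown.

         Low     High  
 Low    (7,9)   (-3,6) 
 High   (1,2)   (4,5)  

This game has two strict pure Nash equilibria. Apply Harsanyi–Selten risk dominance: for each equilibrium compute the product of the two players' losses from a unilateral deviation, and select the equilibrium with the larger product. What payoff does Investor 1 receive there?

At both Low: Investor 1 loses 7 − 1 = 6 by deviating; Investor 2 loses 9 − 6 = 3. Product = 6·3 = 18.
At both High: Investor 1 loses 4 − (-3) = 7 by deviating; Investor 2 loses 5 − 2 = 3. Product = 7·3 = 21.
21 > 18, so both High is risk-dominant. Investor 1's payoff there is 4.

4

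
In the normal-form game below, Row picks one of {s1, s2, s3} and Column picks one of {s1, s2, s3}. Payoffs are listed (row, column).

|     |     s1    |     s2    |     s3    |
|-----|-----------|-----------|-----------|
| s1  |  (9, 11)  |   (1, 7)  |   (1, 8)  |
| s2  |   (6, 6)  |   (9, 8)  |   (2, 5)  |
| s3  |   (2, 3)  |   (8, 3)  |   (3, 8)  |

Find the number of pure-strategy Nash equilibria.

Both s1: Row gets 9 (best alternative 6); Column gets 11 (best alternative 8). Neither deviates — NE.
Both s2: Row gets 9 (best alternative 8); Column gets 8 (best alternative 6). Neither deviates — NE.
Both s3: Row gets 3 (best alternative 2); Column gets 8 (best alternative 3). Neither deviates — NE.
(s1, s2) is not a NE: Row would switch to s2 (9 > 1).
No other cell survives both best-response checks, so there are 3 pure NE.

3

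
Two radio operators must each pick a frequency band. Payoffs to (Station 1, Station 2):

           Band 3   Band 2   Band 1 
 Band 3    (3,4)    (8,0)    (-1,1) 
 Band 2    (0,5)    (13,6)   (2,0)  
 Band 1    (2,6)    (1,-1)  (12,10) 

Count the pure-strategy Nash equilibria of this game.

Both Band 3: Station 1 gets 3 (best alternative 2); Station 2 gets 4 (best alternative 1). Neither deviates — NE.
Both Band 2: Station 1 gets 13 (best alternative 8); Station 2 gets 6 (best alternative 5). Neither deviates — NE.
Both Band 1: Station 1 gets 12 (best alternative 2); Station 2 gets 10 (best alternative 6). Neither deviates — NE.
(Band 3, Band 1) is not a NE: Station 1 would switch to Band 1 (12 > -1).
No other cell survives both best-response checks, so there are 3 pure NE.

3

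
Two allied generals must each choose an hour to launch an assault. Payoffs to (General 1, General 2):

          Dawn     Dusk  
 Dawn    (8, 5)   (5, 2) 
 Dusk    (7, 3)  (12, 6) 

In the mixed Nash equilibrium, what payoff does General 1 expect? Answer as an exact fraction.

General 2 mixes with probability q on Dawn, chosen so General 1 is indifferent: 8q + 5(1−q) = 7q + 12(1−q) gives q = 7/8.
General 1's expected payoff (from either row, since indifferent) is 8·7/8 + 5·1/8 = 61/8.

61/8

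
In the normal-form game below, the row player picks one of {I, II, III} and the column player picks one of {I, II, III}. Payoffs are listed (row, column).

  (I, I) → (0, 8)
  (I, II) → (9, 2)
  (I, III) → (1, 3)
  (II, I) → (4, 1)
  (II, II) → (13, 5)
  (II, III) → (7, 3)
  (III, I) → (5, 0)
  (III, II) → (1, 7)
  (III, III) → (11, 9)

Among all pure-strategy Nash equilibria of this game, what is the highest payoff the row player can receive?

Both II is a pure NE (the row player: 13 ≥ 9; the column player: 5 ≥ 3). The row player gets 13.
Both III is a pure NE (the row player: 11 ≥ 7; the column player: 9 ≥ 7). The row player gets 11.
Every other cell has a profitable deviation for at least one player. Highest of {13, 11} is 13.

13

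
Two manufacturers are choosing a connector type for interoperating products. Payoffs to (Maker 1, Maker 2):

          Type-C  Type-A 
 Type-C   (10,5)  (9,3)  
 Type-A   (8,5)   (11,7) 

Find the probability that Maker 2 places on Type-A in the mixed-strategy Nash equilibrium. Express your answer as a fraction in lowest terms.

Maker 2's mix q on Type-C must make Maker 1 indifferent between Type-C and Type-A.
Maker 1's payoff from Type-C: 10q + 9(1−q). From Type-A: 8q + 11(1−q).
Set equal: 2q = 2(1−q) → q = 2/4 = 1/2.
Probability on Type-A is 1 − 1/2 = 1/2.

1/2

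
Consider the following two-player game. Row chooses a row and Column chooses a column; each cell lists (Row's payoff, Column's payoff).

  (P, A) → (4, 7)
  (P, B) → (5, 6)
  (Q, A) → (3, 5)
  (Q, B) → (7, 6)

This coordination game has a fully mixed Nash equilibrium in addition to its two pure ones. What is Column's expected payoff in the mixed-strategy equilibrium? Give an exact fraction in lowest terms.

Row mixes with probability p on P, chosen so Column is indifferent: 7p + 5(1−p) = 6p + 6(1−p) gives p = 1/2.
Column's expected payoff is 7·1/2 + 5·1/2 = 6.

6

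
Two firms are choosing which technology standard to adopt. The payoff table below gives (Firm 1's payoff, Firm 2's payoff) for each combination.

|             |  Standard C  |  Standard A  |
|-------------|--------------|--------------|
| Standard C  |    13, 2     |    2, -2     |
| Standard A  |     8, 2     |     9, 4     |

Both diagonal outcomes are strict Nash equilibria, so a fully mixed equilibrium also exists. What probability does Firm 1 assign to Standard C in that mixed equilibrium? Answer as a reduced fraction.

1/3

Firm 1's mix p on Standard C must make Firm 2 indifferent between Standard C and Standard A.
Firm 2's payoff from Standard C: 2p + 2(1−p). From Standard A: (-2)p + 4(1−p).
Set equal: 4p = 2(1−p) → p = 2/6 = 1/3.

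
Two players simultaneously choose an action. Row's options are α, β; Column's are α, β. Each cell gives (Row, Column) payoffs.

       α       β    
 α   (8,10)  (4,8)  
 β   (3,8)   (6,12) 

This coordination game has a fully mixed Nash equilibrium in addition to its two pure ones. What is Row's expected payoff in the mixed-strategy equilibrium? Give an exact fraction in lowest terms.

Column mixes with probability q on α, chosen so Row is indifferent: 8q + 4(1−q) = 3q + 6(1−q) gives q = 2/7.
Row's expected payoff (from either row, since indifferent) is 8·2/7 + 4·5/7 = 36/7.

36/7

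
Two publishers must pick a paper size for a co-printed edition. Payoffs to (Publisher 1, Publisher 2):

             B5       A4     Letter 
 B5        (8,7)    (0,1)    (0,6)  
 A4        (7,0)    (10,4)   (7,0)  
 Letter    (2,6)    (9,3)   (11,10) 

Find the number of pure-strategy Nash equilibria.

3

Both B5: Publisher 1 gets 8 (best alternative 7); Publisher 2 gets 7 (best alternative 6). Neither deviates — NE.
Both A4: Publisher 1 gets 10 (best alternative 9); Publisher 2 gets 4 (best alternative 0). Neither deviates — NE.
Both Letter: Publisher 1 gets 11 (best alternative 7); Publisher 2 gets 10 (best alternative 6). Neither deviates — NE.
(A4, B5) is not a NE: Publisher 1 would switch to B5 (8 > 7).
No other cell survives both best-response checks, so there are 3 pure NE.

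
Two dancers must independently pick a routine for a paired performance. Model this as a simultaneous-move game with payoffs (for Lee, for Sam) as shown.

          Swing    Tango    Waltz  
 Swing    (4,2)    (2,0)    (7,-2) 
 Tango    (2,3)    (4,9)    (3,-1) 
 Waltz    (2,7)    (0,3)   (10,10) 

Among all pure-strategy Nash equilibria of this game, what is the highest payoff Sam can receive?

Both Swing is a pure NE (Lee: 4 ≥ 2; Sam: 2 ≥ 0). Sam gets 2.
Both Tango is a pure NE (Lee: 4 ≥ 2; Sam: 9 ≥ 3). Sam gets 9.
Both Waltz is a pure NE (Lee: 10 ≥ 7; Sam: 10 ≥ 7). Sam gets 10.
Every other cell has a profitable deviation for at least one player. Highest of {2, 9, 10} is 10.

10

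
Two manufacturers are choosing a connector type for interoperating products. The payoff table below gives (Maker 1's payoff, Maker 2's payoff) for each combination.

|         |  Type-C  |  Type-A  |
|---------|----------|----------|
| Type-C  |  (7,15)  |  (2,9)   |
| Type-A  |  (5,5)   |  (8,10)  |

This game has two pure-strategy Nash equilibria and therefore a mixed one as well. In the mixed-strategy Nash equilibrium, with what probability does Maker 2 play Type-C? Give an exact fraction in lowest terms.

3/4

Maker 2's mix q on Type-C must make Maker 1 indifferent between Type-C and Type-A.
Maker 1's payoff from Type-C: 7q + 2(1−q). From Type-A: 5q + 8(1−q).
Set equal: 2q = 6(1−q) → q = 6/8 = 3/4.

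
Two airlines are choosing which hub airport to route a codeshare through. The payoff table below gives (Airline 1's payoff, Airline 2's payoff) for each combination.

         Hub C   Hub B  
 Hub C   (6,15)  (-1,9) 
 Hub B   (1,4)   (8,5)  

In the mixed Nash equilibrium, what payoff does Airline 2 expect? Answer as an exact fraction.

39/7

Airline 1 mixes with probability p on Hub C, chosen so Airline 2 is indifferent: 15p + 4(1−p) = 9p + 5(1−p) gives p = 1/7.
Airline 2's expected payoff is 15·1/7 + 4·6/7 = 39/7.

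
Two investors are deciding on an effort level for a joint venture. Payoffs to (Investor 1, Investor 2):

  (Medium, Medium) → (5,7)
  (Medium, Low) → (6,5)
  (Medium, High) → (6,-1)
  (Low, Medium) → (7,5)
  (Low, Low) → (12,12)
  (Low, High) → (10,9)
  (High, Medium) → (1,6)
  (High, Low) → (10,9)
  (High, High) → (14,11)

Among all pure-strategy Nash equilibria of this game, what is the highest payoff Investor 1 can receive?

Both Low is a pure NE (Investor 1: 12 ≥ 10; Investor 2: 12 ≥ 9). Investor 1 gets 12.
Both High is a pure NE (Investor 1: 14 ≥ 10; Investor 2: 11 ≥ 9). Investor 1 gets 14.
Every other cell has a profitable deviation for at least one player. Highest of {12, 14} is 14.

14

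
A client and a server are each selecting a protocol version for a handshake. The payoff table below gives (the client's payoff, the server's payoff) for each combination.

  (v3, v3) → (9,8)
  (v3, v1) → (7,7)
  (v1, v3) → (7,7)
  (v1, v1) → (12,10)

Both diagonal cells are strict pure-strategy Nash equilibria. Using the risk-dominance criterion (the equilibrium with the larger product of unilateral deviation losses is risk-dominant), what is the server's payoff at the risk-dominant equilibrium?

10

At both v3: the client loses 9 − 7 = 2 by deviating; the server loses 8 − 7 = 1. Product = 2·1 = 2.
At both v1: the client loses 12 − 7 = 5 by deviating; the server loses 10 − 7 = 3. Product = 5·3 = 15.
15 > 2, so both v1 is risk-dominant. The server's payoff there is 10.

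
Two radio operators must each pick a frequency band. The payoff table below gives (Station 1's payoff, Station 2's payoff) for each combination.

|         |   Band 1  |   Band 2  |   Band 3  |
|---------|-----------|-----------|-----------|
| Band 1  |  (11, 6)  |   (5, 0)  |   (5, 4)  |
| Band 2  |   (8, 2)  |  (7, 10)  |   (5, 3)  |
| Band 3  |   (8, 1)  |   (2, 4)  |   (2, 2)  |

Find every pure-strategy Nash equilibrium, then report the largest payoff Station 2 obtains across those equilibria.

Both Band 1 is a pure NE (Station 1: 11 ≥ 8; Station 2: 6 ≥ 4). Station 2 gets 6.
Both Band 2 is a pure NE (Station 1: 7 ≥ 5; Station 2: 10 ≥ 3). Station 2 gets 10.
Every other cell has a profitable deviation for at least one player. Highest of {6, 10} is 10.

10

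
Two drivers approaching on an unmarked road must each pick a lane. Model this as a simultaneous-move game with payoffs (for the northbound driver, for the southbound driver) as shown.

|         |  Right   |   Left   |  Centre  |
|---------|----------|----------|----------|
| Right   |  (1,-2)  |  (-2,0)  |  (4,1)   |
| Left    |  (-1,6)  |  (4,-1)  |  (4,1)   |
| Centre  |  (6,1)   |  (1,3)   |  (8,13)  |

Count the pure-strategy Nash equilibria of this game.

Both Centre: the northbound driver gets 8 (best alternative 4); the southbound driver gets 13 (best alternative 3). Neither deviates — NE.
Both Left is not a NE: the southbound driver would switch to Right (6 > -1).
No other cell survives both best-response checks, so there is 1 pure NE.

1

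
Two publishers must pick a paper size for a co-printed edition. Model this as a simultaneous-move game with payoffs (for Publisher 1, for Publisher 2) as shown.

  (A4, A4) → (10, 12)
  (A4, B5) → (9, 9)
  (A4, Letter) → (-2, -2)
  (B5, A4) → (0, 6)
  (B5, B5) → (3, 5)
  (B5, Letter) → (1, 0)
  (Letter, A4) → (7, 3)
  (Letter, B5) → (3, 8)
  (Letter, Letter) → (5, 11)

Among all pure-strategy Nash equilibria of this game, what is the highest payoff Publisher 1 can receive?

10

Both A4 is a pure NE (Publisher 1: 10 ≥ 7; Publisher 2: 12 ≥ 9). Publisher 1 gets 10.
Both Letter is a pure NE (Publisher 1: 5 ≥ 1; Publisher 2: 11 ≥ 8). Publisher 1 gets 5.
Every other cell has a profitable deviation for at least one player. Highest of {10, 5} is 10.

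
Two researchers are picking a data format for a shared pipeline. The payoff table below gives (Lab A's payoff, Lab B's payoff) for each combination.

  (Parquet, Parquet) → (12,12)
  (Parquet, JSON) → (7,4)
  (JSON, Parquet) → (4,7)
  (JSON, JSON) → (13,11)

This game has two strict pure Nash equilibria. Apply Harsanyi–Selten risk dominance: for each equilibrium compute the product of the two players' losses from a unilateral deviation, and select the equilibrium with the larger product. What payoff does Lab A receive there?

At both Parquet: Lab A loses 12 − 4 = 8 by deviating; Lab B loses 12 − 4 = 8. Product = 8·8 = 64.
At both JSON: Lab A loses 13 − 7 = 6 by deviating; Lab B loses 11 − 7 = 4. Product = 6·4 = 24.
64 > 24, so both Parquet is risk-dominant. Lab A's payoff there is 12.

12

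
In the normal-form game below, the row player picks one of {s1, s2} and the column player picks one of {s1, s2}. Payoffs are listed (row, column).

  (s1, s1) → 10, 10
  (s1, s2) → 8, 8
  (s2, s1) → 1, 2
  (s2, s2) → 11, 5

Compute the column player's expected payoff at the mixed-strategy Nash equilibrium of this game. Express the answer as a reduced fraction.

The row player mixes with probability p on s1, chosen so the column player is indifferent: 10p + 2(1−p) = 8p + 5(1−p) gives p = 3/5.
The column player's expected payoff is 10·3/5 + 2·2/5 = 34/5.

34/5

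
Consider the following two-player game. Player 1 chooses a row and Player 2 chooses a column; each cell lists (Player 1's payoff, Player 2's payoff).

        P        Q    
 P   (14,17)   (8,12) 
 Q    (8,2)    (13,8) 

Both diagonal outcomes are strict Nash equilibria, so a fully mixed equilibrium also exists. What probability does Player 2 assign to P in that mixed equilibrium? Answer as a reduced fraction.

5/11

Player 2's mix q on P must make Player 1 indifferent between P and Q.
Player 1's payoff from P: 14q + 8(1−q). From Q: 8q + 13(1−q).
Set equal: 6q = 5(1−q) → q = 5/11.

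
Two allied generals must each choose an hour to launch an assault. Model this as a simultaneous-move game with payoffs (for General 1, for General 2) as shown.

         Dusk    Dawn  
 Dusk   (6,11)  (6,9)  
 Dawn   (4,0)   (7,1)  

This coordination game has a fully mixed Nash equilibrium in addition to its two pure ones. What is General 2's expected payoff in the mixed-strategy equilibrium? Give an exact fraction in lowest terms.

General 1 mixes with probability p on Dusk, chosen so General 2 is indifferent: 11p + 0(1−p) = 9p + 1(1−p) gives p = 1/3.
General 2's expected payoff is 11·1/3 + 0·2/3 = 11/3.

11/3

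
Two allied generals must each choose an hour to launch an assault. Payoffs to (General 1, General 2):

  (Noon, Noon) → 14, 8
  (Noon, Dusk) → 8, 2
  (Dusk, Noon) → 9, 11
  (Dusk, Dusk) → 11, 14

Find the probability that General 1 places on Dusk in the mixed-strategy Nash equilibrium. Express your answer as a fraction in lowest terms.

2/3

General 1's mix p on Noon must make General 2 indifferent between Noon and Dusk.
General 2's payoff from Noon: 8p + 11(1−p). From Dusk: 2p + 14(1−p).
Set equal: 6p = 3(1−p) → p = 3/9 = 1/3.
Probability on Dusk is 1 − 1/3 = 2/3.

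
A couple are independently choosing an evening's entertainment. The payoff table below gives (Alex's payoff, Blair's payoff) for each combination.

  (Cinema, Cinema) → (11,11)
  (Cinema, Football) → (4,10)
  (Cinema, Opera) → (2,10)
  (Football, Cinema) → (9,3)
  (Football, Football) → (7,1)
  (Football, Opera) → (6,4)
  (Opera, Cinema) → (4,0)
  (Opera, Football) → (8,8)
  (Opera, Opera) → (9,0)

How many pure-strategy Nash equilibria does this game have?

2

Both Cinema: Alex gets 11 (best alternative 9); Blair gets 11 (best alternative 10). Neither deviates — NE.
(Opera, Football): Alex gets 8 (best alternative 7); Blair gets 8 (best alternative 0). Neither deviates — NE.
Both Opera is not a NE: Blair would switch to Football (8 > 0).
No other cell survives both best-response checks, so there are 2 pure NE.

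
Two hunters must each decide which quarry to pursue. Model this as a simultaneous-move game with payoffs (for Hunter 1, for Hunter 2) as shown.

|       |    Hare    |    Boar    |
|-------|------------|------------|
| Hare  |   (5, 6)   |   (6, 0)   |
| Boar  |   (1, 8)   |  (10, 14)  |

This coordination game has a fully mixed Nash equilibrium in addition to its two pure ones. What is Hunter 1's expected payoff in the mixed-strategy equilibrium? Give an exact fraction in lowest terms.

Hunter 2 mixes with probability q on Hare, chosen so Hunter 1 is indifferent: 5q + 6(1−q) = 1q + 10(1−q) gives q = 1/2.
Hunter 1's expected payoff (from either row, since indifferent) is 5·1/2 + 6·1/2 = 11/2.

11/2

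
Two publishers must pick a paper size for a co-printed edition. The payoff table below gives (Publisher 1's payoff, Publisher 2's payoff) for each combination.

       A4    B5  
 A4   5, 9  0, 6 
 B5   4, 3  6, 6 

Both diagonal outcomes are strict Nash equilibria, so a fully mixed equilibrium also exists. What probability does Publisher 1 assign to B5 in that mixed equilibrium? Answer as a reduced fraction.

1/2

Publisher 1's mix p on A4 must make Publisher 2 indifferent between A4 and B5.
Publisher 2's payoff from A4: 9p + 3(1−p). From B5: 6p + 6(1−p).
Set equal: 3p = 3(1−p) → p = 3/6 = 1/2.
Probability on B5 is 1 − 1/2 = 1/2.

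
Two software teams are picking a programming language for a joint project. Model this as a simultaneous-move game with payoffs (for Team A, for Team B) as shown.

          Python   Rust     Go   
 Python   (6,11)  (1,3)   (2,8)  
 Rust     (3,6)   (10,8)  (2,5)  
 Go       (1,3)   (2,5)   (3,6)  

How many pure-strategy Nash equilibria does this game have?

3

Both Python: Team A gets 6 (best alternative 3); Team B gets 11 (best alternative 8). Neither deviates — NE.
Both Rust: Team A gets 10 (best alternative 2); Team B gets 8 (best alternative 6). Neither deviates — NE.
Both Go: Team A gets 3 (best alternative 2); Team B gets 6 (best alternative 5). Neither deviates — NE.
(Python, Go) is not a NE: Team A would switch to Go (3 > 2).
No other cell survives both best-response checks, so there are 3 pure NE.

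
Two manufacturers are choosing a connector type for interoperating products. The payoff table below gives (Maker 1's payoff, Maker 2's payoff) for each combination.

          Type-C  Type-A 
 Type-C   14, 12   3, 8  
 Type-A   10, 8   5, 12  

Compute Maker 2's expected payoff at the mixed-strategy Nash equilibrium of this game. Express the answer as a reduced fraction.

Maker 1 mixes with probability p on Type-C, chosen so Maker 2 is indifferent: 12p + 8(1−p) = 8p + 12(1−p) gives p = 1/2.
Maker 2's expected payoff is 12·1/2 + 8·1/2 = 10.

10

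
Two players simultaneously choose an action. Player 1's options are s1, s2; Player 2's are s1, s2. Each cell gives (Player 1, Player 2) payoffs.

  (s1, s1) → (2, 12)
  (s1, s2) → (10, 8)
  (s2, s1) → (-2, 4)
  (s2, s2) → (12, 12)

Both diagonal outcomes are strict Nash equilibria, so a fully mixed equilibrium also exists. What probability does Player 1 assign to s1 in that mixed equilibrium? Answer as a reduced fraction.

Player 1's mix p on s1 must make Player 2 indifferent between s1 and s2.
Player 2's payoff from s1: 12p + 4(1−p). From s2: 8p + 12(1−p).
Set equal: 4p = 8(1−p) → p = 8/12 = 2/3.

2/3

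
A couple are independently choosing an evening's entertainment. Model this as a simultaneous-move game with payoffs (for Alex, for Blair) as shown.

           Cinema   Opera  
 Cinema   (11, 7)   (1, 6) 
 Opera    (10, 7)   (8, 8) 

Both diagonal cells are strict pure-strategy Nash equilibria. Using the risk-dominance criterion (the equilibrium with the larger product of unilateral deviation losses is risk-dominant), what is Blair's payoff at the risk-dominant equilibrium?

At both Cinema: Alex loses 11 − 10 = 1 by deviating; Blair loses 7 − 6 = 1. Product = 1·1 = 1.
At both Opera: Alex loses 8 − 1 = 7 by deviating; Blair loses 8 − 7 = 1. Product = 7·1 = 7.
7 > 1, so both Opera is risk-dominant. Blair's payoff there is 8.

8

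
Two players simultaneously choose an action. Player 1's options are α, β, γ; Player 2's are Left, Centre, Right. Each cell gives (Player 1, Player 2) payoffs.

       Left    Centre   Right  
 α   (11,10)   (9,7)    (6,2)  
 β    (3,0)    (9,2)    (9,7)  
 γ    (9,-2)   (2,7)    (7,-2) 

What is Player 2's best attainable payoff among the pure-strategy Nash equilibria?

(α, Left) is a pure NE (Player 1: 11 ≥ 9; Player 2: 10 ≥ 7). Player 2 gets 10.
(β, Right) is a pure NE (Player 1: 9 ≥ 7; Player 2: 7 ≥ 2). Player 2 gets 7.
Every other cell has a profitable deviation for at least one player. Highest of {10, 7} is 10.

10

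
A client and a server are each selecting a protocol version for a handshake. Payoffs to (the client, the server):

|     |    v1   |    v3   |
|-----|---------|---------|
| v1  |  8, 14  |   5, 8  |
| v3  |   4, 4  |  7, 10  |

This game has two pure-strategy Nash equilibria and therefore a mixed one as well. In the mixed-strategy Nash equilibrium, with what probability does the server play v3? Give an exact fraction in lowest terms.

The server's mix q on v1 must make the client indifferent between v1 and v3.
The client's payoff from v1: 8q + 5(1−q). From v3: 4q + 7(1−q).
Set equal: 4q = 2(1−q) → q = 2/6 = 1/3.
Probability on v3 is 1 − 1/3 = 2/3.

2/3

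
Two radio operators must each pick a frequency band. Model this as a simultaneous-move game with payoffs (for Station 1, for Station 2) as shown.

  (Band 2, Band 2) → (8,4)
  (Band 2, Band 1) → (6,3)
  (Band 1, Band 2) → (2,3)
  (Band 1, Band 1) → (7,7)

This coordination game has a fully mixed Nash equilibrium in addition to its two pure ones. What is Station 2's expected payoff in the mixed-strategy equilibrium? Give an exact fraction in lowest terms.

19/5

Station 1 mixes with probability p on Band 2, chosen so Station 2 is indifferent: 4p + 3(1−p) = 3p + 7(1−p) gives p = 4/5.
Station 2's expected payoff is 4·4/5 + 3·1/5 = 19/5.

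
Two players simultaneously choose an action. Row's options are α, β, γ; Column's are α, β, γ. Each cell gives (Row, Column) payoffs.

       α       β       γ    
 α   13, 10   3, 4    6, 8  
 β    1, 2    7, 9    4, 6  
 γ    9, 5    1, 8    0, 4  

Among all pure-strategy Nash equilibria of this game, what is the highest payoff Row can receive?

Both α is a pure NE (Row: 13 ≥ 9; Column: 10 ≥ 8). Row gets 13.
Both β is a pure NE (Row: 7 ≥ 3; Column: 9 ≥ 6). Row gets 7.
Every other cell has a profitable deviation for at least one player. Highest of {13, 7} is 13.

13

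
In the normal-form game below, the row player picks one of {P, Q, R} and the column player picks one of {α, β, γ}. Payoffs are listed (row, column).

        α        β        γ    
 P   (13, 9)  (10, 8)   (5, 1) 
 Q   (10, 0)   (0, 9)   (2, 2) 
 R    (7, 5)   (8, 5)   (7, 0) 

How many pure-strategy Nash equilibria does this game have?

(P, α): the row player gets 13 (best alternative 10); the column player gets 9 (best alternative 8). Neither deviates — NE.
(Q, β) is not a NE: the row player would switch to P (10 > 0).
No other cell survives both best-response checks, so there is 1 pure NE.

1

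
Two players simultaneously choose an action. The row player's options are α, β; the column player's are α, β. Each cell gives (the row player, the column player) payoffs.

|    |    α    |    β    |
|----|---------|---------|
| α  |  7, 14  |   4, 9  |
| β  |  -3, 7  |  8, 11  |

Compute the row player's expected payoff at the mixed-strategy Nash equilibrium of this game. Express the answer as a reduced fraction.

The column player mixes with probability q on α, chosen so the row player is indifferent: 7q + 4(1−q) = (-3)q + 8(1−q) gives q = 2/7.
The row player's expected payoff (from either row, since indifferent) is 7·2/7 + 4·5/7 = 34/7.

34/7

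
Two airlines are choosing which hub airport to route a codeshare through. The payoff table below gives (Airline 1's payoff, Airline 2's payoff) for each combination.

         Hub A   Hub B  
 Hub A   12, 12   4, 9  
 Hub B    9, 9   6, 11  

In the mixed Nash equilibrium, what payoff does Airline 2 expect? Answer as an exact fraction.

51/5

Airline 1 mixes with probability p on Hub A, chosen so Airline 2 is indifferent: 12p + 9(1−p) = 9p + 11(1−p) gives p = 2/5.
Airline 2's expected payoff is 12·2/5 + 9·3/5 = 51/5.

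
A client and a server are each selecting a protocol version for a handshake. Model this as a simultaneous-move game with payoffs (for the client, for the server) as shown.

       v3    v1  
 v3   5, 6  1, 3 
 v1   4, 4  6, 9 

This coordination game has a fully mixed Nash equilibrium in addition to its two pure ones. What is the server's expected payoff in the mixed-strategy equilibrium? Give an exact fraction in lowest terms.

The client mixes with probability p on v3, chosen so the server is indifferent: 6p + 4(1−p) = 3p + 9(1−p) gives p = 5/8.
The server's expected payoff is 6·5/8 + 4·3/8 = 21/4.

21/4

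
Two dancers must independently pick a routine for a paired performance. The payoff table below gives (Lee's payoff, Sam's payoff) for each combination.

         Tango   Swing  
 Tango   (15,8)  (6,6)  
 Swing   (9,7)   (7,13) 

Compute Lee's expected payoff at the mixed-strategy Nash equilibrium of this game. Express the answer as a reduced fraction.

Sam mixes with probability q on Tango, chosen so Lee is indifferent: 15q + 6(1−q) = 9q + 7(1−q) gives q = 1/7.
Lee's expected payoff (from either row, since indifferent) is 15·1/7 + 6·6/7 = 51/7.

51/7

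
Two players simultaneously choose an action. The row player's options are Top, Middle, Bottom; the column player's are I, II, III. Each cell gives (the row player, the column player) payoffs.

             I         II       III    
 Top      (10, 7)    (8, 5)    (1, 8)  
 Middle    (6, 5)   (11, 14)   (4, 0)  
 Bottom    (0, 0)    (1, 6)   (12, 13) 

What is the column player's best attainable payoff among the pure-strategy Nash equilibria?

14

(Middle, II) is a pure NE (the row player: 11 ≥ 8; the column player: 14 ≥ 5). The column player gets 14.
(Bottom, III) is a pure NE (the row player: 12 ≥ 4; the column player: 13 ≥ 6). The column player gets 13.
Every other cell has a profitable deviation for at least one player. Highest of {14, 13} is 14.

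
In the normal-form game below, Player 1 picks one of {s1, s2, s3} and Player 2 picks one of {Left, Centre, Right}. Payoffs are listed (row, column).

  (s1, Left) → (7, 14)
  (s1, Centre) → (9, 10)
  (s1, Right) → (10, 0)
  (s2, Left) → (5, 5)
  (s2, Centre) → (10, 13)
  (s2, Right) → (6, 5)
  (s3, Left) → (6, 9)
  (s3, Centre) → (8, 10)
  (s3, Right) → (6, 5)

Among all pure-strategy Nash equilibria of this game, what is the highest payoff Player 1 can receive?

10

(s1, Left) is a pure NE (Player 1: 7 ≥ 6; Player 2: 14 ≥ 10). Player 1 gets 7.
(s2, Centre) is a pure NE (Player 1: 10 ≥ 9; Player 2: 13 ≥ 5). Player 1 gets 10.
Every other cell has a profitable deviation for at least one player. Highest of {7, 10} is 10.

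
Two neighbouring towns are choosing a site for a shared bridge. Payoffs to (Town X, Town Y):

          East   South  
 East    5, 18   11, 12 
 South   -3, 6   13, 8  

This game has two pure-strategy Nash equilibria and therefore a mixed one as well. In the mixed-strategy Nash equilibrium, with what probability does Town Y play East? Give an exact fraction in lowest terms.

Town Y's mix q on East must make Town X indifferent between East and South.
Town X's payoff from East: 5q + 11(1−q). From South: (-3)q + 13(1−q).
Set equal: 8q = 2(1−q) → q = 2/10 = 1/5.

1/5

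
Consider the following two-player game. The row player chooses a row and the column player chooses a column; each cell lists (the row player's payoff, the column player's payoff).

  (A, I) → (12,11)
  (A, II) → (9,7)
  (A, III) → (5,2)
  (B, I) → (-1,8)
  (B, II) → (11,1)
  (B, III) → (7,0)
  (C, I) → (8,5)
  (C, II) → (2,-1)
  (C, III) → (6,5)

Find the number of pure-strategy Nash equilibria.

1

(A, I): the row player gets 12 (best alternative 8); the column player gets 11 (best alternative 7). Neither deviates — NE.
(C, III) is not a NE: the row player would switch to B (7 > 6).
No other cell survives both best-response checks, so there is 1 pure NE.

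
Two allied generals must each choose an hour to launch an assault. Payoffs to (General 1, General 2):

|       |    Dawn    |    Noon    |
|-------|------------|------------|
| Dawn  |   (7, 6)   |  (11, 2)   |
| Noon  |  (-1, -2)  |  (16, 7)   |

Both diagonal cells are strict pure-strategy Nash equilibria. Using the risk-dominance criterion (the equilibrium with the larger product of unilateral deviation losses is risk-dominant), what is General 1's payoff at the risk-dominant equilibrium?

At both Dawn: General 1 loses 7 − (-1) = 8 by deviating; General 2 loses 6 − 2 = 4. Product = 8·4 = 32.
At both Noon: General 1 loses 16 − 11 = 5 by deviating; General 2 loses 7 − (-2) = 9. Product = 5·9 = 45.
45 > 32, so both Noon is risk-dominant. General 1's payoff there is 16.

16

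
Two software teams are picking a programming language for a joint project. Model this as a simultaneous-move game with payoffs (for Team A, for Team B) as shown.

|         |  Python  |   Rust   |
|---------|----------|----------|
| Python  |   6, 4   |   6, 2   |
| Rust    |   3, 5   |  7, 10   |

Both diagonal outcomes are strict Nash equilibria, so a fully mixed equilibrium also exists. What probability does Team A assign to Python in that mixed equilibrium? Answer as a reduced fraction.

Team A's mix p on Python must make Team B indifferent between Python and Rust.
Team B's payoff from Python: 4p + 5(1−p). From Rust: 2p + 10(1−p).
Set equal: 2p = 5(1−p) → p = 5/7.

5/7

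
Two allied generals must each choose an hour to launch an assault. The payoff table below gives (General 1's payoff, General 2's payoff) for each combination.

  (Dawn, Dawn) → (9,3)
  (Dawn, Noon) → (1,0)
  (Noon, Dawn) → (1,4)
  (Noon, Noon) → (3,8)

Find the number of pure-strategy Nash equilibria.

2

Both Dawn: General 1 gets 9 (best alternative 1); General 2 gets 3 (best alternative 0). Neither deviates — NE.
Both Noon: General 1 gets 3 (best alternative 1); General 2 gets 8 (best alternative 4). Neither deviates — NE.
(Noon, Dawn) is not a NE: General 1 would switch to Dawn (9 > 1).
No other cell survives both best-response checks, so there are 2 pure NE.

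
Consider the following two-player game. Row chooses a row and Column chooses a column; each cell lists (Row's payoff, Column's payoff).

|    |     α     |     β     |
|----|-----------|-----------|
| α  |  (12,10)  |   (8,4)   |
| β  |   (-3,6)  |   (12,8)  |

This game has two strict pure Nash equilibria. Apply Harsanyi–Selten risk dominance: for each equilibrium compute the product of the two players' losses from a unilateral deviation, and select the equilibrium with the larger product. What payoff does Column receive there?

10

At both α: Row loses 12 − (-3) = 15 by deviating; Column loses 10 − 4 = 6. Product = 15·6 = 90.
At both β: Row loses 12 − 8 = 4 by deviating; Column loses 8 − 6 = 2. Product = 4·2 = 8.
90 > 8, so both α is risk-dominant. Column's payoff there is 10.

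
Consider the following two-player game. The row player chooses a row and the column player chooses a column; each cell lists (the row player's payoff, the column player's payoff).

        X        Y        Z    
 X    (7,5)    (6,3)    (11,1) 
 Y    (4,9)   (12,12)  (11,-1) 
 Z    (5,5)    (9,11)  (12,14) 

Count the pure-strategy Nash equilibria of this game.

3

Both X: the row player gets 7 (best alternative 5); the column player gets 5 (best alternative 3). Neither deviates — NE.
Both Y: the row player gets 12 (best alternative 9); the column player gets 12 (best alternative 9). Neither deviates — NE.
Both Z: the row player gets 12 (best alternative 11); the column player gets 14 (best alternative 11). Neither deviates — NE.
(X, Y) is not a NE: the row player would switch to Y (12 > 6).
No other cell survives both best-response checks, so there are 3 pure NE.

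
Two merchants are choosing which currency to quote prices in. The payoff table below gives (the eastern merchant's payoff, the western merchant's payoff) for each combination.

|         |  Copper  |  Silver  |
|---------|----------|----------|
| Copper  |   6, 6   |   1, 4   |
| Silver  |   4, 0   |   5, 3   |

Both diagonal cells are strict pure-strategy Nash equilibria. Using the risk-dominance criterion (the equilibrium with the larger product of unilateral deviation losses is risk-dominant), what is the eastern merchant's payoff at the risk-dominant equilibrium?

5

At both Copper: the eastern merchant loses 6 − 4 = 2 by deviating; the western merchant loses 6 − 4 = 2. Product = 2·2 = 4.
At both Silver: the eastern merchant loses 5 − 1 = 4 by deviating; the western merchant loses 3 − 0 = 3. Product = 4·3 = 12.
12 > 4, so both Silver is risk-dominant. The eastern merchant's payoff there is 5.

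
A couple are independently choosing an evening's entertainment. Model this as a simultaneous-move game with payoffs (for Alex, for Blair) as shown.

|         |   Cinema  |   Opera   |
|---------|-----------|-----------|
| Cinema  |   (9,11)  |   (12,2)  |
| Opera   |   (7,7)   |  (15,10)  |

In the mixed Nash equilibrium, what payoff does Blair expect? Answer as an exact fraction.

Alex mixes with probability p on Cinema, chosen so Blair is indifferent: 11p + 7(1−p) = 2p + 10(1−p) gives p = 1/4.
Blair's expected payoff is 11·1/4 + 7·3/4 = 8.

8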